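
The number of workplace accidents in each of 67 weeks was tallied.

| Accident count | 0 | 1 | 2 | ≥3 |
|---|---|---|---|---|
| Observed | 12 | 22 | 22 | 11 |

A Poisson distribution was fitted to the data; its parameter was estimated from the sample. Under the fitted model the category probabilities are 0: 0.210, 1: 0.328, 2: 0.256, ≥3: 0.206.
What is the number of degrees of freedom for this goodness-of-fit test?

2

There are k = 4 categories and 1 parameter estimated from the data, so df = 4 − 1 − 1 = 2.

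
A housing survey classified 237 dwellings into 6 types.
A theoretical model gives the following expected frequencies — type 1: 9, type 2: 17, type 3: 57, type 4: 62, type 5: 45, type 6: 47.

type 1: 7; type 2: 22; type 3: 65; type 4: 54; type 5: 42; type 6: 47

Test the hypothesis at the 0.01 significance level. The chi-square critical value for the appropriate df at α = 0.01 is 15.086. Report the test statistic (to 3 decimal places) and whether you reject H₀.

cat         O        E   (O−E)²/E
type 1      7        9     0.4444
type 2     22       17     1.4706
type 3     65       57     1.1228
type 4     54       62     1.0323
type 5     42       45     0.2000
type 6     47       47     0.0000
Sum = 4.270
df = 5. Since 4.270 < 15.086, we do not reject H₀.

4.270; do not reject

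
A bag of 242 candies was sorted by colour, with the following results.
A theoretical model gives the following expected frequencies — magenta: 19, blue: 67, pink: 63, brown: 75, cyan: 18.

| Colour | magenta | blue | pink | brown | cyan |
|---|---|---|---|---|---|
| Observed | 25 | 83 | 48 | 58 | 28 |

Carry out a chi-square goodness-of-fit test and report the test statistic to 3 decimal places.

18.696

χ² = (25−19)²/19 + (83−67)²/67 + (48−63)²/63 + (58−75)²/75 + (28−18)²/18
   = 1.8947 + 3.8209 + 3.5714 + 3.8533 + 5.5556
Sum = 18.696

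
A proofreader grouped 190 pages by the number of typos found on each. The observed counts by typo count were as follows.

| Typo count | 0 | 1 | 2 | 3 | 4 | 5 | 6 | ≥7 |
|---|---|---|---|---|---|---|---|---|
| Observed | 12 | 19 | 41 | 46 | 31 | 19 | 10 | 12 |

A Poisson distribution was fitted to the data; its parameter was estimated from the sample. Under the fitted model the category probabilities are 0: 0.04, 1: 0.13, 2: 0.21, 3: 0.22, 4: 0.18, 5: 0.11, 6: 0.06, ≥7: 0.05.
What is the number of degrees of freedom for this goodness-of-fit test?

6

There are k = 8 categories and 1 parameter estimated from the data, so df = 8 − 1 − 1 = 6.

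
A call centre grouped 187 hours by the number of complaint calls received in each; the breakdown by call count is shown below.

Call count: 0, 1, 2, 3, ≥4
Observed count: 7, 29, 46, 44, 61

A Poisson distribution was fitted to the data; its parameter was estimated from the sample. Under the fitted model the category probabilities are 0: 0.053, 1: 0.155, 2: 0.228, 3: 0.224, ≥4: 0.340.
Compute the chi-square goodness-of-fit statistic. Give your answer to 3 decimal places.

1.332

Expected counts E_i = n·p_i: 187×0.053 = 9.911, 187×0.155 = 28.985, 187×0.228 = 42.636, 187×0.224 = 41.888, 187×0.340 = 63.58.
χ² = (7−9.911)²/9.911 + (29−28.985)²/28.985 + (46−42.636)²/42.636 + (44−41.888)²/41.888 + (61−63.58)²/63.58
   = 0.8550 + 0.0000 + 0.2654 + 0.1065 + 0.1047
Sum = 1.332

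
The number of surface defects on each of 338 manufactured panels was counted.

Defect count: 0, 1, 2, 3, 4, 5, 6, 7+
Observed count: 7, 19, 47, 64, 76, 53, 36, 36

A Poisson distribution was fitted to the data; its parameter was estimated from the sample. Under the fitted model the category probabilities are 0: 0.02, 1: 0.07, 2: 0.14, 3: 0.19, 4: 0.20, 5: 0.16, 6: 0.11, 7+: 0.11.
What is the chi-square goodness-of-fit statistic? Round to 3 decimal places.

2.070

Expected counts E_i = n·p_i: 338×0.02 = 6.76, 338×0.07 = 23.66, 338×0.14 = 47.32, 338×0.19 = 64.22, 338×0.20 = 67.6, 338×0.16 = 54.08, 338×0.11 = 37.18, 338×0.11 = 37.18.
0: (7 − 6.76)²/6.76 = 0.0576/6.76 = 0.0085
1: (19 − 23.66)²/23.66 = 21.7156/23.66 = 0.9178
2: (47 − 47.32)²/47.32 = 0.1024/47.32 = 0.0022
3: (64 − 64.22)²/64.22 = 0.0484/64.22 = 0.0008
4: (76 − 67.6)²/67.6 = 70.56/67.6 = 1.0438
5: (53 − 54.08)²/54.08 = 1.1664/54.08 = 0.0216
6: (36 − 37.18)²/37.18 = 1.3924/37.18 = 0.0375
7+: (36 − 37.18)²/37.18 = 1.3924/37.18 = 0.0375
Sum = 2.070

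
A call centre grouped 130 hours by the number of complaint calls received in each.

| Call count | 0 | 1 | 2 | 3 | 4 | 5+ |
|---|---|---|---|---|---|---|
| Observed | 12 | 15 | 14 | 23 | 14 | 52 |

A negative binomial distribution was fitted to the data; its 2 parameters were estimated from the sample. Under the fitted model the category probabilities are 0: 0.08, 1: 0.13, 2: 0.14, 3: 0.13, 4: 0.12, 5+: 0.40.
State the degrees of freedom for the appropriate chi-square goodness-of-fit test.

3

There are k = 6 categories and 2 parameters estimated from the data, so df = 6 − 1 − 2 = 3.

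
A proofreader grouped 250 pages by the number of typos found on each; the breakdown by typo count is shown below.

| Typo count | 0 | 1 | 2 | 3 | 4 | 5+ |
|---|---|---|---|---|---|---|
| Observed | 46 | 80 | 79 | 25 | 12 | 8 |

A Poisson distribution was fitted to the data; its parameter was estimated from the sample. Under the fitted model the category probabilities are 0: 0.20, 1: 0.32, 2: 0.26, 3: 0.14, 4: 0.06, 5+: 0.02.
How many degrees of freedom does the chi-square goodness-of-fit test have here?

There are k = 6 categories and 1 parameter estimated from the data, so df = 6 − 1 − 1 = 4.

4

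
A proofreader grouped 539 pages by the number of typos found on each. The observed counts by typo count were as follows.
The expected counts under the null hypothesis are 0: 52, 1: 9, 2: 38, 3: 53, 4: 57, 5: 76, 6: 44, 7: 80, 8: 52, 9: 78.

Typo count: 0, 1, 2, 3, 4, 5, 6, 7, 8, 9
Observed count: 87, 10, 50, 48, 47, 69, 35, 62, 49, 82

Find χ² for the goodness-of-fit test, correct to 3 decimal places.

χ² = (87−52)²/52 + (10−9)²/9 + (50−38)²/38 + (48−53)²/53 + (47−57)²/57 + (69−76)²/76 + (35−44)²/44 + (62−80)²/80 + (49−52)²/52 + (82−78)²/78
   = 23.5577 + 0.1111 + 3.7895 + 0.4717 + 1.7544 + 0.6447 + 1.8409 + 4.0500 + 0.1731 + 0.2051
Sum = 36.598

36.598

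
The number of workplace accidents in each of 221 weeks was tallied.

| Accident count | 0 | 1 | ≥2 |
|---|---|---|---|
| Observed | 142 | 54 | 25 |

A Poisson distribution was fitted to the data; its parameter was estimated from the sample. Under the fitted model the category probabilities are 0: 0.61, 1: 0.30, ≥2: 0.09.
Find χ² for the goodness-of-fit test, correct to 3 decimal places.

Expected counts E_i = n·p_i: 221×0.61 = 134.81, 221×0.30 = 66.3, 221×0.09 = 19.89.
χ² = (142−134.81)²/134.81 + (54−66.3)²/66.3 + (25−19.89)²/19.89
   = 0.3835 + 2.2819 + 1.3128
Sum = 3.978

3.978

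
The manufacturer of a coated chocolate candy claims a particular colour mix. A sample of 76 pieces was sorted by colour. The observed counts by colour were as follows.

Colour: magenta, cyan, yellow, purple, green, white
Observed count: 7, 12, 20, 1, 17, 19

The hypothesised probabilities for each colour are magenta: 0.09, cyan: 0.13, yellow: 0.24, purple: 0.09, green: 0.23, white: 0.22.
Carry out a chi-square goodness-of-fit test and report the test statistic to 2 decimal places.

5.94

Expected counts E_i = n·p_i: 76×0.09 = 6.84, 76×0.13 = 9.88, 76×0.24 = 18.24, 76×0.09 = 6.84, 76×0.23 = 17.48, 76×0.22 = 16.72.
χ² = (7−6.84)²/6.84 + (12−9.88)²/9.88 + (20−18.24)²/18.24 + (1−6.84)²/6.84 + (17−17.48)²/17.48 + (19−16.72)²/16.72
   = 0.004 + 0.455 + 0.170 + 4.986 + 0.013 + 0.311
Sum = 5.94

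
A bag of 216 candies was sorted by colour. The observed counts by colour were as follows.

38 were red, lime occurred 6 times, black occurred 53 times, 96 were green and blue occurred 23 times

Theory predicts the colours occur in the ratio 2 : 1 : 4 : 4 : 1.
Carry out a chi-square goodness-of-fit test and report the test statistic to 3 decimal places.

22.514

Ratio total = 12. Expected counts: 216×2/12 = 36, 216×1/12 = 18, 216×4/12 = 72, 216×4/12 = 72, 216×1/12 = 18.
cat         O        E   (O−E)²/E
red        38       36     0.1111
lime        6       18     8.0000
black      53       72     5.0139
green      96       72     8.0000
blue       23       18     1.3889
Sum = 22.514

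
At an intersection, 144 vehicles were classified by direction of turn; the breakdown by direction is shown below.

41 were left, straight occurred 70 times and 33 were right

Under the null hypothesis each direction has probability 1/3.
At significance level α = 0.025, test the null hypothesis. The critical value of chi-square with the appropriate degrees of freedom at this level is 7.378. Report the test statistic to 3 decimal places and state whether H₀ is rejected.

15.792; reject

Under H₀ each category has probability 1/3, so each expected count is 144/3 = 48.
cat           O        E   (O−E)²/E
left         41       48     1.0208
straight     70       48    10.0833
right        33       48     4.6875
Sum = 15.792
df = 2. Since 15.792 > 7.378, we reject H₀.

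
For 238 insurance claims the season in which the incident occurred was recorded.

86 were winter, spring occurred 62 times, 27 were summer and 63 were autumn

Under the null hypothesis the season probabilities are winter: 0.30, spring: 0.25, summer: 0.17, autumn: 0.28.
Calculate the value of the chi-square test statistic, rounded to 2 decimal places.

7.77

Expected counts E_i = n·p_i: 238×0.30 = 71.4, 238×0.25 = 59.5, 238×0.17 = 40.46, 238×0.28 = 66.64.
χ² = (86−71.4)²/71.4 + (62−59.5)²/59.5 + (27−40.46)²/40.46 + (63−66.64)²/66.64
   = 2.985 + 0.105 + 4.478 + 0.199
Sum = 7.77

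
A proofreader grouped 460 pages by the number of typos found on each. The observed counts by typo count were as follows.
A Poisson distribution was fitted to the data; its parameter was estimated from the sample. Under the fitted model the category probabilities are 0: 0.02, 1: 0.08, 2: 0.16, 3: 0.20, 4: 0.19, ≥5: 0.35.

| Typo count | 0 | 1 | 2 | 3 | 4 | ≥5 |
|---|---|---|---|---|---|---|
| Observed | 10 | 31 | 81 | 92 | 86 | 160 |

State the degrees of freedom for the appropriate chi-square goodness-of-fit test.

4

There are k = 6 categories and 1 parameter estimated from the data, so df = 6 − 1 − 1 = 4.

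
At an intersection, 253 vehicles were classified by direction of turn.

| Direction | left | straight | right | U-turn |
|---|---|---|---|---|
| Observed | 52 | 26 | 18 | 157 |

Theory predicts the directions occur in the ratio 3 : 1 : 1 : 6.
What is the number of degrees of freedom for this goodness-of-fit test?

3

There are k = 4 categories and no parameters were estimated from the data, so df = 4 − 1 = 3.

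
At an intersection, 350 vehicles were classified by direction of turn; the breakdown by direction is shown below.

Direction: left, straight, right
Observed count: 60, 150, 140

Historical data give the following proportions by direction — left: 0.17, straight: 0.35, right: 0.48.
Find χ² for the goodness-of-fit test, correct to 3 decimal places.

Expected counts E_i = n·p_i: 350×0.17 = 59.5, 350×0.35 = 122.5, 350×0.48 = 168.
left: (60 − 59.5)²/59.5 = 0.25/59.5 = 0.0042
straight: (150 − 122.5)²/122.5 = 756.25/122.5 = 6.1735
right: (140 − 168)²/168 = 784/168 = 4.6667
Sum = 10.844

10.844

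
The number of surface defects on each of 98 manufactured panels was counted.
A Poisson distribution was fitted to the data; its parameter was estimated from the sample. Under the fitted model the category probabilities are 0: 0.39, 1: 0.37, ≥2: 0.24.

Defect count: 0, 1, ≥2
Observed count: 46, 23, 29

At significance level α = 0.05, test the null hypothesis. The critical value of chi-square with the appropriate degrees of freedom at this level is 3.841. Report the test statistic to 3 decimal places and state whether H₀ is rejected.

Expected counts E_i = n·p_i: 98×0.39 = 38.22, 98×0.37 = 36.26, 98×0.24 = 23.52.
χ² = (46−38.22)²/38.22 + (23−36.26)²/36.26 + (29−23.52)²/23.52
   = 1.5837 + 4.8491 + 1.2768
Sum = 7.710
df = 1. Since 7.710 > 3.841, we reject H₀.

7.710; reject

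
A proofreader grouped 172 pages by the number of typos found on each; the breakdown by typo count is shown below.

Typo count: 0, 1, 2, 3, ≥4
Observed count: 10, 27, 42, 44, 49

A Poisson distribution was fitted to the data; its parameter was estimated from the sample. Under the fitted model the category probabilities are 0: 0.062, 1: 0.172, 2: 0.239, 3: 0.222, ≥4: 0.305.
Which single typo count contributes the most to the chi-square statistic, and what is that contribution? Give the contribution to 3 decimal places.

Expected counts E_i = n·p_i: 172×0.062 = 10.664, 172×0.172 = 29.584, 172×0.239 = 41.108, 172×0.222 = 38.184, 172×0.305 = 52.46.
0: (10 − 10.664)²/10.664 = 0.440896/10.664 = 0.0413
1: (27 − 29.584)²/29.584 = 6.677056/29.584 = 0.2257
2: (42 − 41.108)²/41.108 = 0.795664/41.108 = 0.0194
3: (44 − 38.184)²/38.184 = 33.825856/38.184 = 0.8859
≥4: (49 − 52.46)²/52.46 = 11.9716/52.46 = 0.2282
The largest term is for 3: 0.886.

3, 0.886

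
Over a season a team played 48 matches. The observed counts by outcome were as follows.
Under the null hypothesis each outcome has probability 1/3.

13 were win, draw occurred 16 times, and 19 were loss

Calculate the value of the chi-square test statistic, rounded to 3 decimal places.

Under H₀ each category has probability 1/3, so each expected count is 48/3 = 16.
win: (13 − 16)²/16 = 9/16 = 0.5625
draw: (16 − 16)²/16 = 0/16 = 0.0000
loss: (19 − 16)²/16 = 9/16 = 0.5625
Sum = 1.125

1.125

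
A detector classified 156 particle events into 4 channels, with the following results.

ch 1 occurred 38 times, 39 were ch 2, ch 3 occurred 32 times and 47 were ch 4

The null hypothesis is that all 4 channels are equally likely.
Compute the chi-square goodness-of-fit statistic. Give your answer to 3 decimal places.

Expected count for each of the 4 categories: 156/4 = 39.
χ² = (38−39)²/39 + (39−39)²/39 + (32−39)²/39 + (47−39)²/39
   = 0.0256 + 0.0000 + 1.2564 + 1.6410
Sum = 2.923

2.923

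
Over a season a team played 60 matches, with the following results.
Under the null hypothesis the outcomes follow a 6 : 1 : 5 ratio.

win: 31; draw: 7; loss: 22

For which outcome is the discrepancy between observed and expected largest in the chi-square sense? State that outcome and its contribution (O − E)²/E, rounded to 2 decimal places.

Ratio total = 12. Expected counts: 60×6/12 = 30, 60×1/12 = 5, 60×5/12 = 25.
cat         O        E   (O−E)²/E
win        31       30      0.033
draw        7        5      0.800
loss       22       25      0.360
The largest term is for draw: 0.80.

draw, 0.80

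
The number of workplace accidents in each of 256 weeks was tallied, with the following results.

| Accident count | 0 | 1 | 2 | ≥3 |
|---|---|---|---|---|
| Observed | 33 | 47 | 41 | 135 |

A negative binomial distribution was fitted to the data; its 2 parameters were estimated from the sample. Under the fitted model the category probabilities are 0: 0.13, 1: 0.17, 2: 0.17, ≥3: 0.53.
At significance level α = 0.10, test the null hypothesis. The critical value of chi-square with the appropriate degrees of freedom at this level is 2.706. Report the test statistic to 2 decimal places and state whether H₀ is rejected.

0.43; do not reject

Expected counts E_i = n·p_i: 256×0.13 = 33.28, 256×0.17 = 43.52, 256×0.17 = 43.52, 256×0.53 = 135.68.
cat         O        E   (O−E)²/E
0          33    33.28      0.002
1          47    43.52      0.278
2          41    43.52      0.146
≥3        135   135.68      0.003
Sum = 0.43
df = 1. Since 0.43 < 2.706, we do not reject H₀.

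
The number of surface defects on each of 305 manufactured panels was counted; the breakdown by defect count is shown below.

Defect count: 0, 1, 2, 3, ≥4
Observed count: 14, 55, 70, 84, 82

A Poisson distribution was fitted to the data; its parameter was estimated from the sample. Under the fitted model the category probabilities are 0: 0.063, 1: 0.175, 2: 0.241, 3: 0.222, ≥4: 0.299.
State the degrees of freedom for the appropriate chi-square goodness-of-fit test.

There are k = 5 categories and 1 parameter estimated from the data, so df = 5 − 1 − 1 = 3.

3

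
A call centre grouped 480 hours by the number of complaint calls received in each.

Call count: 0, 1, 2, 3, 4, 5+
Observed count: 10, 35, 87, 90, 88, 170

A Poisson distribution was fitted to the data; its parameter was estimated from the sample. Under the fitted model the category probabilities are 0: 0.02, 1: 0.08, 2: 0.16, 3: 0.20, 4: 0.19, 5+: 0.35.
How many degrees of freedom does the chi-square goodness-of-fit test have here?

There are k = 6 categories and 1 parameter estimated from the data, so df = 6 − 1 − 1 = 4.

4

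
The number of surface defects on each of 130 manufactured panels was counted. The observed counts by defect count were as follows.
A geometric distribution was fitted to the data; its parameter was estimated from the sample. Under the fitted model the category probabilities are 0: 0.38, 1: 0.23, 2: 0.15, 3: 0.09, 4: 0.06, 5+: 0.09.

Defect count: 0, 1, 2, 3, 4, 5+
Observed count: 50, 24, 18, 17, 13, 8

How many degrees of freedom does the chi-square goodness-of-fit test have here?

There are k = 6 categories and 1 parameter estimated from the data, so df = 6 − 1 − 1 = 4.

4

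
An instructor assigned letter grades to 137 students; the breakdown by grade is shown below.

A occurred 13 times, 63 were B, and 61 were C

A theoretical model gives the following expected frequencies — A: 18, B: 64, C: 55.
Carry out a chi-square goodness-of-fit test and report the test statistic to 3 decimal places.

cat         O        E   (O−E)²/E
A          13       18     1.3889
B          63       64     0.0156
C          61       55     0.6545
Sum = 2.059

2.059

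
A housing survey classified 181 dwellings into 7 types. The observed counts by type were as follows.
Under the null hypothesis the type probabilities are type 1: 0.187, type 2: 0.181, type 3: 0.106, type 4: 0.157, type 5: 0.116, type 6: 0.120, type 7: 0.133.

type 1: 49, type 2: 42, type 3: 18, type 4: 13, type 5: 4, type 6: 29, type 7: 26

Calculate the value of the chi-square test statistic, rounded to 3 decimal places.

Expected counts E_i = n·p_i: 181×0.187 = 33.847, 181×0.181 = 32.761, 181×0.106 = 19.186, 181×0.157 = 28.417, 181×0.116 = 20.996, 181×0.120 = 21.72, 181×0.133 = 24.073.
type 1: (49 − 33.847)²/33.847 = 229.613409/33.847 = 6.7839
type 2: (42 − 32.761)²/32.761 = 85.359121/32.761 = 2.6055
type 3: (18 − 19.186)²/19.186 = 1.406596/19.186 = 0.0733
type 4: (13 − 28.417)²/28.417 = 237.683889/28.417 = 8.3641
type 5: (4 − 20.996)²/20.996 = 288.864016/20.996 = 13.7580
type 6: (29 − 21.72)²/21.72 = 52.9984/21.72 = 2.4401
type 7: (26 − 24.073)²/24.073 = 3.713329/24.073 = 0.1543
Sum = 34.179

34.179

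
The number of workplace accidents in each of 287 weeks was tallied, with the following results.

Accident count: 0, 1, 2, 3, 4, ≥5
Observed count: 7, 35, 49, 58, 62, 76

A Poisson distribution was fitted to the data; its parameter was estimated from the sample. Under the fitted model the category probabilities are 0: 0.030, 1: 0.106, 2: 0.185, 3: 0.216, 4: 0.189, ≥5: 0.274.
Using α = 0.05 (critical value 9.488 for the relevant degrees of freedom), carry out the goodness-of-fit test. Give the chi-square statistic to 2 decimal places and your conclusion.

2.76; do not reject

Expected counts E_i = n·p_i: 287×0.030 = 8.61, 287×0.106 = 30.422, 287×0.185 = 53.095, 287×0.216 = 61.992, 287×0.189 = 54.243, 287×0.274 = 78.638.
cat         O        E   (O−E)²/E
0           7     8.61      0.301
1          35   30.422      0.689
2          49   53.095      0.316
3          58   61.992      0.257
4          62   54.243      1.109
≥5         76   78.638      0.088
Sum = 2.76
df = 4. Since 2.76 < 9.488, we do not reject H₀.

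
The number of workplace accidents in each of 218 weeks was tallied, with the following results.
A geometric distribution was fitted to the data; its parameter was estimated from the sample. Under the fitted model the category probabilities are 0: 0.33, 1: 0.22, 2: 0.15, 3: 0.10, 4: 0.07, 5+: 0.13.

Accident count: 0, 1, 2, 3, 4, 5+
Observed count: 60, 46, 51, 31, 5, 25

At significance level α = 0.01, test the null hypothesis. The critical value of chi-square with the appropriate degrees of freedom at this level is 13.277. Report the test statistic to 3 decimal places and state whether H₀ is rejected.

23.478; reject

Expected counts E_i = n·p_i: 218×0.33 = 71.94, 218×0.22 = 47.96, 218×0.15 = 32.7, 218×0.10 = 21.8, 218×0.07 = 15.26, 218×0.13 = 28.34.
cat         O        E   (O−E)²/E
0          60    71.94     1.9817
1          46    47.96     0.0801
2          51     32.7    10.2413
3          31     21.8     3.8826
4           5    15.26     6.8983
5+         25    28.34     0.3936
Sum = 23.478
df = 4. Since 23.478 > 13.277, we reject H₀.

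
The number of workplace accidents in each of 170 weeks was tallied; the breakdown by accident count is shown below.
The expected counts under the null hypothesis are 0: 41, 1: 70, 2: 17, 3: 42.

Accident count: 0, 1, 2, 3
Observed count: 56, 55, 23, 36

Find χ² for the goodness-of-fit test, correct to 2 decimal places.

0: (56 − 41)²/41 = 225/41 = 5.488
1: (55 − 70)²/70 = 225/70 = 3.214
2: (23 − 17)²/17 = 36/17 = 2.118
3: (36 − 42)²/42 = 36/42 = 0.857
Sum = 11.68

11.68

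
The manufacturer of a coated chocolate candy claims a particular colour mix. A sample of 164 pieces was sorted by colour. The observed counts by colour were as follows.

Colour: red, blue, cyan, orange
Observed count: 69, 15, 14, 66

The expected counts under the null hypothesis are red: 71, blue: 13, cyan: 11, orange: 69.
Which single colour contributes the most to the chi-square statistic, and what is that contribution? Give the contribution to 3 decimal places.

cyan, 0.818

cat         O        E   (O−E)²/E
red        69       71     0.0563
blue       15       13     0.3077
cyan       14       11     0.8182
orange     66       69     0.1304
The largest term is for cyan: 0.818.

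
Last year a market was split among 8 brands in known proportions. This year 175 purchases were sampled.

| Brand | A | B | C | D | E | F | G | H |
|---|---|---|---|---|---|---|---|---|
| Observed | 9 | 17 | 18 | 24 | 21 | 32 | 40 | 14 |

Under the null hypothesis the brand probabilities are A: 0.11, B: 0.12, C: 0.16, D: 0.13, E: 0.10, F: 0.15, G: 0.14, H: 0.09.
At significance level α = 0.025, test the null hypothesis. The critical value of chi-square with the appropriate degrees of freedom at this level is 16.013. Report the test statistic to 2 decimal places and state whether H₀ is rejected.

Expected counts E_i = n·p_i: 175×0.11 = 19.25, 175×0.12 = 21, 175×0.16 = 28, 175×0.13 = 22.75, 175×0.10 = 17.5, 175×0.15 = 26.25, 175×0.14 = 24.5, 175×0.09 = 15.75.
cat         O        E   (O−E)²/E
A           9    19.25      5.458
B          17       21      0.762
C          18       28      3.571
D          24    22.75      0.069
E          21     17.5      0.700
F          32    26.25      1.260
G          40     24.5      9.806
H          14    15.75      0.194
Sum = 21.82
df = 7. Since 21.82 > 16.013, we reject H₀.

21.82; reject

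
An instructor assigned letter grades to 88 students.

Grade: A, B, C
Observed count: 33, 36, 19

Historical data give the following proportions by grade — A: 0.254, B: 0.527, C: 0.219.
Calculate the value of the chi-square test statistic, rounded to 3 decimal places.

Expected counts E_i = n·p_i: 88×0.254 = 22.352, 88×0.527 = 46.376, 88×0.219 = 19.272.
cat         O        E   (O−E)²/E
A          33   22.352     5.0725
B          36   46.376     2.3215
C          19   19.272     0.0038
Sum = 7.398

7.398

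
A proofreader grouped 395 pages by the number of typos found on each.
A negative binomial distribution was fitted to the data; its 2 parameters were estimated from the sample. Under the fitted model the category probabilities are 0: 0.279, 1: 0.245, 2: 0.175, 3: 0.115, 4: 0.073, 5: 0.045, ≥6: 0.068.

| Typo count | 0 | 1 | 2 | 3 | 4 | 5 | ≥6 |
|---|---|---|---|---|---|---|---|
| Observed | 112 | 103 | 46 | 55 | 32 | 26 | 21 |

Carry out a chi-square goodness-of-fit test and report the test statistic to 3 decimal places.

15.616

Expected counts E_i = n·p_i: 395×0.279 = 110.205, 395×0.245 = 96.775, 395×0.175 = 69.125, 395×0.115 = 45.425, 395×0.073 = 28.835, 395×0.045 = 17.775, 395×0.068 = 26.86.
0: (112 − 110.205)²/110.205 = 3.222025/110.205 = 0.0292
1: (103 − 96.775)²/96.775 = 38.750625/96.775 = 0.4004
2: (46 − 69.125)²/69.125 = 534.765625/69.125 = 7.7362
3: (55 − 45.425)²/45.425 = 91.680625/45.425 = 2.0183
4: (32 − 28.835)²/28.835 = 10.017225/28.835 = 0.3474
5: (26 − 17.775)²/17.775 = 67.650625/17.775 = 3.8059
≥6: (21 − 26.86)²/26.86 = 34.3396/26.86 = 1.2785
Sum = 15.616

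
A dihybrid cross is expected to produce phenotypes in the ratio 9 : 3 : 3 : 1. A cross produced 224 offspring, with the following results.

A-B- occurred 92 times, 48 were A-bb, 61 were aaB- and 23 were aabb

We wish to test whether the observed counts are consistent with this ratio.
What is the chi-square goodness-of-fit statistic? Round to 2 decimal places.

24.41

Ratio total = 16. Expected counts: 224×9/16 = 126, 224×3/16 = 42, 224×3/16 = 42, 224×1/16 = 14.
χ² = (92−126)²/126 + (48−42)²/42 + (61−42)²/42 + (23−14)²/14
   = 9.175 + 0.857 + 8.595 + 5.786
Sum = 24.41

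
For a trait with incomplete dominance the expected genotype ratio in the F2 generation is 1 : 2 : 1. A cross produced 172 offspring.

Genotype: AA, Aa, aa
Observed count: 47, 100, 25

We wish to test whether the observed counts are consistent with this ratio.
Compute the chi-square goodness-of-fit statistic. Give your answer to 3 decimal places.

Ratio total = 4. Expected counts: 172×1/4 = 43, 172×2/4 = 86, 172×1/4 = 43.
cat         O        E   (O−E)²/E
AA         47       43     0.3721
Aa        100       86     2.2791
aa         25       43     7.5349
Sum = 10.186

10.186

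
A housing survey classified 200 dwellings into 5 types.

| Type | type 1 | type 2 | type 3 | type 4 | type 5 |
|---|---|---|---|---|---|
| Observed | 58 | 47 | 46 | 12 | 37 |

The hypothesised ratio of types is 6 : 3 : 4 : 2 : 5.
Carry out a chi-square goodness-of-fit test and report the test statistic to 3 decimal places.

Ratio total = 20. Expected counts: 200×6/20 = 60, 200×3/20 = 30, 200×4/20 = 40, 200×2/20 = 20, 200×5/20 = 50.
type 1: (58 − 60)²/60 = 4/60 = 0.0667
type 2: (47 − 30)²/30 = 289/30 = 9.6333
type 3: (46 − 40)²/40 = 36/40 = 0.9000
type 4: (12 − 20)²/20 = 64/20 = 3.2000
type 5: (37 − 50)²/50 = 169/50 = 3.3800
Sum = 17.180

17.180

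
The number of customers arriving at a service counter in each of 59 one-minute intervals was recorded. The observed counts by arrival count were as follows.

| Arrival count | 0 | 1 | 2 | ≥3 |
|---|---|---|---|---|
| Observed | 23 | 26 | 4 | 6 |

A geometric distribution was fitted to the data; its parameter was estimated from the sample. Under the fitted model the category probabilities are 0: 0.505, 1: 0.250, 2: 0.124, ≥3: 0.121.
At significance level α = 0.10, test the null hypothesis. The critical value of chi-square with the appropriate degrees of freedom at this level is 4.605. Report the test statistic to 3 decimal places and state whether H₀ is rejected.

Expected counts E_i = n·p_i: 59×0.505 = 29.795, 59×0.250 = 14.75, 59×0.124 = 7.316, 59×0.121 = 7.139.
cat         O        E   (O−E)²/E
0          23   29.795     1.5497
1          26    14.75     8.5805
2           4    7.316     1.5030
≥3          6    7.139     0.1817
Sum = 11.815
df = 2. Since 11.815 > 4.605, we reject H₀.

11.815; reject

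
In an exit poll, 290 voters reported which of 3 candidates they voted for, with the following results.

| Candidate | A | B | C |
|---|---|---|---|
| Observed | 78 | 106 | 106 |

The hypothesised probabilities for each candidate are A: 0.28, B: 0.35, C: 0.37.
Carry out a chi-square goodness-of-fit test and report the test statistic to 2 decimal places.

Expected counts E_i = n·p_i: 290×0.28 = 81.2, 290×0.35 = 101.5, 290×0.37 = 107.3.
χ² = (78−81.2)²/81.2 + (106−101.5)²/101.5 + (106−107.3)²/107.3
   = 0.126 + 0.200 + 0.016
Sum = 0.34

0.34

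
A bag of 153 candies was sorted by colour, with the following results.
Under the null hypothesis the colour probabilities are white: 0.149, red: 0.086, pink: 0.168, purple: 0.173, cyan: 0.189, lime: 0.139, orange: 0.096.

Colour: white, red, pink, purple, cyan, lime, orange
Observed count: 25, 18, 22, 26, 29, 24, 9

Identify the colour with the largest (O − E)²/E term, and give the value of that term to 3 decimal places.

orange, 2.203

Expected counts E_i = n·p_i: 153×0.149 = 22.797, 153×0.086 = 13.158, 153×0.168 = 25.704, 153×0.173 = 26.469, 153×0.189 = 28.917, 153×0.139 = 21.267, 153×0.096 = 14.688.
white: (25 − 22.797)²/22.797 = 4.853209/22.797 = 0.2129
red: (18 − 13.158)²/13.158 = 23.444964/13.158 = 1.7818
pink: (22 − 25.704)²/25.704 = 13.719616/25.704 = 0.5338
purple: (26 − 26.469)²/26.469 = 0.219961/26.469 = 0.0083
cyan: (29 − 28.917)²/28.917 = 0.006889/28.917 = 0.0002
lime: (24 − 21.267)²/21.267 = 7.469289/21.267 = 0.3512
orange: (9 − 14.688)²/14.688 = 32.353344/14.688 = 2.2027
The largest term is for orange: 2.203.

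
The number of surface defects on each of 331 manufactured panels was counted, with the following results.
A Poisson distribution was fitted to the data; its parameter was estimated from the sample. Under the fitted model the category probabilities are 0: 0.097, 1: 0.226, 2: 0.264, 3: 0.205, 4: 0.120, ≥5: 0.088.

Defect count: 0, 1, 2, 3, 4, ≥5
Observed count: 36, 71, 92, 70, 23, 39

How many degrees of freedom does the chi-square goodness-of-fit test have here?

There are k = 6 categories and 1 parameter estimated from the data, so df = 6 − 1 − 1 = 4.

4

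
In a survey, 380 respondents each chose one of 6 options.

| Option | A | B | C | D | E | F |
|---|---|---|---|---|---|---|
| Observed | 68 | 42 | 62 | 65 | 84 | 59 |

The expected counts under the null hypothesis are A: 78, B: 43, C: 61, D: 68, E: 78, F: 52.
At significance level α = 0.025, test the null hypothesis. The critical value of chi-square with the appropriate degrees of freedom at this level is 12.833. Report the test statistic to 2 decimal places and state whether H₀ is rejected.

2.86; do not reject

cat         O        E   (O−E)²/E
A          68       78      1.282
B          42       43      0.023
C          62       61      0.016
D          65       68      0.132
E          84       78      0.462
F          59       52      0.942
Sum = 2.86
df = 5. Since 2.86 < 12.833, we do not reject H₀.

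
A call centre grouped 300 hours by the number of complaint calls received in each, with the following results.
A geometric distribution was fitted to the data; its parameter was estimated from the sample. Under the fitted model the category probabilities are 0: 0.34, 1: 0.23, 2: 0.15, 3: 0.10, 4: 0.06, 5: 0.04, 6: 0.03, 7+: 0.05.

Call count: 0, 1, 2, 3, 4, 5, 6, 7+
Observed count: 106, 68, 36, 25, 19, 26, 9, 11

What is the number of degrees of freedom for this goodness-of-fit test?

There are k = 8 categories and 1 parameter estimated from the data, so df = 8 − 1 − 1 = 6.

6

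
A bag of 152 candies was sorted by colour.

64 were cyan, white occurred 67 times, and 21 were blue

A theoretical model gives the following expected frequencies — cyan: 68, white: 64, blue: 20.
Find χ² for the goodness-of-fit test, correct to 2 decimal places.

cat         O        E   (O−E)²/E
cyan       64       68      0.235
white      67       64      0.141
blue       21       20      0.050
Sum = 0.43

0.43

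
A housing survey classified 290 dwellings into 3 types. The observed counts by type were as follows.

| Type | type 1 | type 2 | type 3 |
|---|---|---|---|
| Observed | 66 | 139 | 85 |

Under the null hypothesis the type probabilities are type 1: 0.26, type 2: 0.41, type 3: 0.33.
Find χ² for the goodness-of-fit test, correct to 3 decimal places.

5.766

Expected counts E_i = n·p_i: 290×0.26 = 75.4, 290×0.41 = 118.9, 290×0.33 = 95.7.
cat         O        E   (O−E)²/E
type 1     66     75.4     1.1719
type 2    139    118.9     3.3979
type 3     85     95.7     1.1963
Sum = 5.766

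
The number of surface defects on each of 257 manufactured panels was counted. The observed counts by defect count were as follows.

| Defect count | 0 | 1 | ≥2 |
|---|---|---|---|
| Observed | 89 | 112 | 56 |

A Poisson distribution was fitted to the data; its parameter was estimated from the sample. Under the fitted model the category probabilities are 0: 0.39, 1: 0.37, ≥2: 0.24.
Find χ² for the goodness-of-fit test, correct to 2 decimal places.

4.79

Expected counts E_i = n·p_i: 257×0.39 = 100.23, 257×0.37 = 95.09, 257×0.24 = 61.68.
χ² = (89−100.23)²/100.23 + (112−95.09)²/95.09 + (56−61.68)²/61.68
   = 1.258 + 3.007 + 0.523
Sum = 4.79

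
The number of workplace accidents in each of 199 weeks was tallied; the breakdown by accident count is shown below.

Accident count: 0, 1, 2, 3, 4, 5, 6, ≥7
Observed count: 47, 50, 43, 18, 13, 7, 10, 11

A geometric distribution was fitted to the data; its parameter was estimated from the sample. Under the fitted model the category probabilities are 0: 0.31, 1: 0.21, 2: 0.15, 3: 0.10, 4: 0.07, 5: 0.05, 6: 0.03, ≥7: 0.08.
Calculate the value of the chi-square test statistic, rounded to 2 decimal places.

16.26

Expected counts E_i = n·p_i: 199×0.31 = 61.69, 199×0.21 = 41.79, 199×0.15 = 29.85, 199×0.10 = 19.9, 199×0.07 = 13.93, 199×0.05 = 9.95, 199×0.03 = 5.97, 199×0.08 = 15.92.
cat         O        E   (O−E)²/E
0          47    61.69      3.498
1          50    41.79      1.613
2          43    29.85      5.793
3          18     19.9      0.181
4          13    13.93      0.062
5           7     9.95      0.875
6          10     5.97      2.720
≥7         11    15.92      1.521
Sum = 16.26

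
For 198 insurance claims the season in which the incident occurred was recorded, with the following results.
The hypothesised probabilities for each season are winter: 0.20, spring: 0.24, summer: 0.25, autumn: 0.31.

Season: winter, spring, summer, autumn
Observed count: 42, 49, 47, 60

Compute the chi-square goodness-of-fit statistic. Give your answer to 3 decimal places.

Expected counts E_i = n·p_i: 198×0.20 = 39.6, 198×0.24 = 47.52, 198×0.25 = 49.5, 198×0.31 = 61.38.
cat         O        E   (O−E)²/E
winter     42     39.6     0.1455
spring     49    47.52     0.0461
summer     47     49.5     0.1263
autumn     60    61.38     0.0310
Sum = 0.349

0.349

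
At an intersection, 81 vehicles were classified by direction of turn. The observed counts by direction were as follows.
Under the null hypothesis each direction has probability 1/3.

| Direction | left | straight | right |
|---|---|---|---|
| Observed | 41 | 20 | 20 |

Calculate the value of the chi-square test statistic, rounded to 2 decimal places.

Expected count for each of the 3 categories: 81/3 = 27.
left: (41 − 27)²/27 = 196/27 = 7.259
straight: (20 − 27)²/27 = 49/27 = 1.815
right: (20 − 27)²/27 = 49/27 = 1.815
Sum = 10.89

10.89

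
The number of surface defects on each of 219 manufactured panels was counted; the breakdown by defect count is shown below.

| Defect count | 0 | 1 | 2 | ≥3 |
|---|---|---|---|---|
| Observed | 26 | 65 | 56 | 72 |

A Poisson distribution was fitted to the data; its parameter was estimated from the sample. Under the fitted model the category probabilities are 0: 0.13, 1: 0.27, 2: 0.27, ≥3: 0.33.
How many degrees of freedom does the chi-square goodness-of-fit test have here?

2

There are k = 4 categories and 1 parameter estimated from the data, so df = 4 − 1 − 1 = 2.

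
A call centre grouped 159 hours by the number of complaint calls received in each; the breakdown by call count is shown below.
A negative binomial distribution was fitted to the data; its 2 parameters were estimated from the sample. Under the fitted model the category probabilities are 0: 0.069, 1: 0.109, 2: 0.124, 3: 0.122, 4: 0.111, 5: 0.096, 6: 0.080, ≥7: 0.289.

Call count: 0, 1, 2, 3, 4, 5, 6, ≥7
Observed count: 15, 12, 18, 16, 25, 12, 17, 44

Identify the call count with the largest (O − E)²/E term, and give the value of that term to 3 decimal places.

4, 3.062

Expected counts E_i = n·p_i: 159×0.069 = 10.971, 159×0.109 = 17.331, 159×0.124 = 19.716, 159×0.122 = 19.398, 159×0.111 = 17.649, 159×0.096 = 15.264, 159×0.080 = 12.72, 159×0.289 = 45.951.
χ² = (15−10.971)²/10.971 + (12−17.331)²/17.331 + (18−19.716)²/19.716 + (16−19.398)²/19.398 + (25−17.649)²/17.649 + (12−15.264)²/15.264 + (17−12.72)²/12.72 + (44−45.951)²/45.951
   = 1.4796 + 1.6398 + 0.1494 + 0.5952 + 3.0618 + 0.6980 + 1.4401 + 0.0828
The largest term is for 4: 3.062.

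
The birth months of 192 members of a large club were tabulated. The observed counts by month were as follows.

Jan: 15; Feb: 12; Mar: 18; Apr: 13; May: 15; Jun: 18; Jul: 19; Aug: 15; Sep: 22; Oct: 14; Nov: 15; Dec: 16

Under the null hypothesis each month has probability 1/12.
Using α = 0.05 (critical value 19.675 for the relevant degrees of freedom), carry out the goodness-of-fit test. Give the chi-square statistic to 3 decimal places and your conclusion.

Expected count for each of the 12 categories: 192/12 = 16.
cat         O        E   (O−E)²/E
Jan        15       16     0.0625
Feb        12       16     1.0000
Mar        18       16     0.2500
Apr        13       16     0.5625
May        15       16     0.0625
Jun        18       16     0.2500
Jul        19       16     0.5625
Aug        15       16     0.0625
Sep        22       16     2.2500
Oct        14       16     0.2500
Nov        15       16     0.0625
Dec        16       16     0.0000
Sum = 5.375
df = 11. Since 5.375 < 19.675, we do not reject H₀.

5.375; do not reject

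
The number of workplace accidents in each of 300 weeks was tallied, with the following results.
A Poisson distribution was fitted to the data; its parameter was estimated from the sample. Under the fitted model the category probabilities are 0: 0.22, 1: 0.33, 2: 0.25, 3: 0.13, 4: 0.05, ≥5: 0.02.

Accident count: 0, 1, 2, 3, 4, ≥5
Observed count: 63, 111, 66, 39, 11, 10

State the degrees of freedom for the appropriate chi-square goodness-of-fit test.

There are k = 6 categories and 1 parameter estimated from the data, so df = 6 − 1 − 1 = 4.

4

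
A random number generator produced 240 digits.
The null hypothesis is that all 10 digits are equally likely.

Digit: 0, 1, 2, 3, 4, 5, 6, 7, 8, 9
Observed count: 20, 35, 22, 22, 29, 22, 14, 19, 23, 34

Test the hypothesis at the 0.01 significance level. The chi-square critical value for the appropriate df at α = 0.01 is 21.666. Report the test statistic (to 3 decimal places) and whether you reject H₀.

16.667; do not reject

Under H₀ each category has probability 1/10, so each expected count is 240/10 = 24.
cat         O        E   (O−E)²/E
0          20       24     0.6667
1          35       24     5.0417
2          22       24     0.1667
3          22       24     0.1667
4          29       24     1.0417
5          22       24     0.1667
6          14       24     4.1667
7          19       24     1.0417
8          23       24     0.0417
9          34       24     4.1667
Sum = 16.667
df = 9. Since 16.667 < 21.666, we do not reject H₀.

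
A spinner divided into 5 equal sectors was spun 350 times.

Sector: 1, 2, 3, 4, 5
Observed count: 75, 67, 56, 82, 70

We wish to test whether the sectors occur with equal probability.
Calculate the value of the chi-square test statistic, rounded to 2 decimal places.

Under H₀ each category has probability 1/5, so each expected count is 350/5 = 70.
χ² = (75−70)²/70 + (67−70)²/70 + (56−70)²/70 + (82−70)²/70 + (70−70)²/70
   = 0.357 + 0.129 + 2.800 + 2.057 + 0.000
Sum = 5.34

5.34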